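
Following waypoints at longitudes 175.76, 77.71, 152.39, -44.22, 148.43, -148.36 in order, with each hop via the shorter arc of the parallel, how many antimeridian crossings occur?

3

Leg 1: +175.76° → +77.71°, shortest Δλ = -98.05° (west) — does not cross 180°.
Leg 2: +77.71° → +152.39°, shortest Δλ = 74.68° (east) — does not cross 180°.
Leg 3: +152.39° → -44.22°, shortest Δλ = 163.39° (east) — crosses 180°.
Leg 4: -44.22° → +148.43°, shortest Δλ = -167.35° (west) — crosses 180°.
Leg 5: +148.43° → -148.36°, shortest Δλ = 63.21° (east) — crosses 180°.
Total crossings: 3.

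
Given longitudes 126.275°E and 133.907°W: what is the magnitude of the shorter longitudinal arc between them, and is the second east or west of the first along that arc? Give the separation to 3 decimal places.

Raw difference: -133.907 − 126.275 = -260.182°.
Normalise into (−180°, 180°]: -260.182° + 360° = 99.818°.
Positive ⇒ the second point lies to the east; separation 99.818°.

99.818° east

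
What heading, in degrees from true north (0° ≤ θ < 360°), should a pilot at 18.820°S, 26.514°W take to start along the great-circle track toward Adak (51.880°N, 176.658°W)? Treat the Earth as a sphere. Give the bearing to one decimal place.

331.8°

Δλ = -176.658 − -26.514 = -150.144°.
θ = atan2( sin Δλ · cos φ₂ , cos φ₁ · sin φ₂ − sin φ₁ · cos φ₂ · cos Δλ )
  = atan2(-0.30731, 0.57195) = -28.249° → normalised to [0°, 360°): 331.751°.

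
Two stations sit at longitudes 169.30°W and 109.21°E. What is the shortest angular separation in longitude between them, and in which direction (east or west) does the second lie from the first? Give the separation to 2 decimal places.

Raw difference: 109.21 − -169.30 = 278.51°.
Normalise into (−180°, 180°]: 278.51° − 360° = -81.49°.
Negative ⇒ the second point lies to the west; separation 81.49°.

81.49° west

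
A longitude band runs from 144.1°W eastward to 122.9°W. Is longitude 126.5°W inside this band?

Yes

Band width going east from -144.1° to -122.9°: ((-122.9 − -144.1) mod 360) = 21.2°.
Offset of -126.5° east of the west edge: ((-126.5 − -144.1) mod 360) = 17.6°.
17.6° ≤ 21.2° ⇒ inside.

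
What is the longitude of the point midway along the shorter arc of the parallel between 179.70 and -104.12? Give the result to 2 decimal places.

Signed shortest Δλ from +179.70° to -104.12° is +76.18°.
Midpoint longitude = +179.70° + (+76.18°)/2 = +179.70° + 38.09° = +217.79°.
Normalise into (−180°, 180°]: -142.21°.
(The naïve average (+179.70 + -104.12)/2 = 37.79° is on the wrong side of the globe.)

-142.21°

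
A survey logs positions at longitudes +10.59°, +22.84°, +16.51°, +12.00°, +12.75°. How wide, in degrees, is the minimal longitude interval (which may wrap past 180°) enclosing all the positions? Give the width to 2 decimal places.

Sort the longitudes: +10.59°, +12.00°, +12.75°, +16.51°, +22.84°.
Eastward gaps between consecutive values (wrapping around): 1.41°, 0.75°, 3.76°, 6.33°, 347.75°.
Largest gap = 347.75° ⇒ minimal covering band is its complement: 360° − 347.75° = 12.25°.
Band runs from +10.59° eastward to +22.84°.

12.25°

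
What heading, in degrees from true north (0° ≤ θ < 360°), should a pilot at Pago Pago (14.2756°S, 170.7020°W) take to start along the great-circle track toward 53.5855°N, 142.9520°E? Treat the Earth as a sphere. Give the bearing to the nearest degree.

Δλ = 142.9520 − -170.7020 = 313.6540°; wrapped into (−180°, 180°]: -46.3460°.
θ = atan2( sin Δλ · cos φ₂ , cos φ₁ · sin φ₂ − sin φ₁ · cos φ₂ · cos Δλ )
  = atan2(-0.42950, 0.88094) = -25.991° → normalised to [0°, 360°): 334.009°.

334°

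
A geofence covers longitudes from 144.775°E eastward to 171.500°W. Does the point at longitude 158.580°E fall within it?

Band width going east from +144.775° to -171.500°: ((-171.500 − 144.775) mod 360) = 43.725°.
Offset of +158.580° east of the west edge: ((158.580 − 144.775) mod 360) = 13.805°.
13.805° ≤ 43.725° ⇒ inside.

Yes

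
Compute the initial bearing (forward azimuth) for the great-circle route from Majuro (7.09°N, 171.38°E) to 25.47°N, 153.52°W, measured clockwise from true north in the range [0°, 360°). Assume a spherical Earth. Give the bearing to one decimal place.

57.1°

Δλ = -153.52 − 171.38 = -324.90°; wrapped into (−180°, 180°]: 35.10°.
θ = atan2( sin Δλ · cos φ₂ , cos φ₁ · sin φ₂ − sin φ₁ · cos φ₂ · cos Δλ )
  = atan2(0.51912, 0.33558) = 57.120° → normalised to [0°, 360°): 57.120°.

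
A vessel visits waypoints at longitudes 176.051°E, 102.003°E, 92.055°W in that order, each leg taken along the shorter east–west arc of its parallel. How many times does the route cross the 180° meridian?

Leg 1: +176.051° → +102.003°, shortest Δλ = -74.048° (west) — does not cross 180°.
Leg 2: +102.003° → -92.055°, shortest Δλ = 165.942° (east) — crosses 180°.
Total crossings: 1.

1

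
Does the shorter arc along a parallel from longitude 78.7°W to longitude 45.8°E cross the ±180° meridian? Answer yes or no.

Signed shortest Δλ = ((45.8 − -78.7 + 180) mod 360) − 180 = 124.5°.
Going east by 124.5° from -78.7° reaches +45.8° without touching 180°.

No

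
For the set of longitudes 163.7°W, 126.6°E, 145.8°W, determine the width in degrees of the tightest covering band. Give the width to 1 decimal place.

87.6°

Sort the longitudes: -163.7°, -145.8°, +126.6°.
Eastward gaps between consecutive values (wrapping around): 17.9°, 272.4°, 69.7°.
Largest gap = 272.4° ⇒ minimal covering band is its complement: 360° − 272.4° = 87.6°.
Band runs from +126.6° eastward to -145.8°, crossing the antimeridian.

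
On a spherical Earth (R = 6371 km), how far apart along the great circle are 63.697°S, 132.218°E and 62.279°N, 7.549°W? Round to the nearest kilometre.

18011 km

Δλ = -7.549 − 132.218 = -139.767°.
Δφ = 62.279 − -63.697 = 125.976°.
a = sin²(Δφ/2) + cos φ₁ · cos φ₂ · sin²(Δλ/2) = 0.975465.
c = 2·atan2(√a, √(1−a)) = 2.82702 rad → d = 6371·c ≈ 18010.97 km.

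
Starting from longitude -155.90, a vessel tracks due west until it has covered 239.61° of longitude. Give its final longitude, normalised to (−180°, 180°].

-35.51°

Start at -155.90°; shift −239.61° → -395.51°.
-395.51° lies outside (−180°, 180°]; add 360° → -35.51°.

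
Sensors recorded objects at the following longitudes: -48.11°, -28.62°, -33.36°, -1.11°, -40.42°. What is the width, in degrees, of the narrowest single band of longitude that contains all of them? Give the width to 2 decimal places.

47.00°

Sort the longitudes: -48.11°, -40.42°, -33.36°, -28.62°, -1.11°.
Eastward gaps between consecutive values (wrapping around): 7.69°, 7.06°, 4.74°, 27.51°, 313.00°.
Largest gap = 313.00° ⇒ minimal covering band is its complement: 360° − 313.00° = 47.00°.
Band runs from -48.11° eastward to -1.11°.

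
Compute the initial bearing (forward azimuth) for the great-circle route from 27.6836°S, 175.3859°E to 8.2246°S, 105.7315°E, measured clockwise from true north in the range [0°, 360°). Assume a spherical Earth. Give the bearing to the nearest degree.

272°

Δλ = 105.7315 − 175.3859 = -69.6544°.
θ = atan2( sin Δλ · cos φ₂ , cos φ₁ · sin φ₂ − sin φ₁ · cos φ₂ · cos Δλ )
  = atan2(-0.92797, 0.03319) = -87.952° → normalised to [0°, 360°): 272.048°.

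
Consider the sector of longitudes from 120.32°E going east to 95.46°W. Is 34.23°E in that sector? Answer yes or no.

Band width going east from +120.32° to -95.46°: ((-95.46 − 120.32) mod 360) = 144.22°.
Offset of +34.23° east of the west edge: ((34.23 − 120.32) mod 360) = 273.91°.
273.91° > 144.22° ⇒ outside.

No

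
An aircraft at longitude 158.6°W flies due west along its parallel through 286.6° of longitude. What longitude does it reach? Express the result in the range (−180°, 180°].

Start at -158.6°; shift −286.6° → -445.2°.
-445.2° lies outside (−180°, 180°]; add 360° → -85.2°.

85.2°W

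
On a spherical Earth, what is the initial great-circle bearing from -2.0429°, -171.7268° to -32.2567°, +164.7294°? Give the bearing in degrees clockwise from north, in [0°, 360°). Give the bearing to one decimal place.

Δλ = 164.7294 − -171.7268 = 336.4562°; wrapped into (−180°, 180°]: -23.5438°.
θ = atan2( sin Δλ · cos φ₂ , cos φ₁ · sin φ₂ − sin φ₁ · cos φ₂ · cos Δλ )
  = atan2(-0.33780, -0.50574) = -146.260° → normalised to [0°, 360°): 213.740°.

213.7°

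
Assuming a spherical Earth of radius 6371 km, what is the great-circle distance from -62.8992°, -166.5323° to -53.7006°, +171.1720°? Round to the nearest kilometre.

Δλ = 171.1720 − -166.5323 = 337.7043°; wrapped into (−180°, 180°]: -22.2957°.
Δφ = -53.7006 − -62.8992 = 9.1986°.
a = sin²(Δφ/2) + cos φ₁ · cos φ₂ · sin²(Δλ/2) = 0.016511.
c = 2·atan2(√a, √(1−a)) = 0.25770 rad → d = 6371·c ≈ 1641.84 km.

1642 km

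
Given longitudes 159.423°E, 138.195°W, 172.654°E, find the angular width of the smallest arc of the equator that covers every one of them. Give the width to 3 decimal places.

Sort the longitudes: -138.195°, +159.423°, +172.654°.
Eastward gaps between consecutive values (wrapping around): 297.618°, 13.231°, 49.151°.
Largest gap = 297.618° ⇒ minimal covering band is its complement: 360° − 297.618° = 62.382°.
Band runs from +159.423° eastward to -138.195°, crossing the antimeridian.

62.382°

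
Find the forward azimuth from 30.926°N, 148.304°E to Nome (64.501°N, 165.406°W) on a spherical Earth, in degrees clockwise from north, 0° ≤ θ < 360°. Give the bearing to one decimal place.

26.6°

Δλ = -165.406 − 148.304 = -313.710°; wrapped into (−180°, 180°]: 46.290°.
θ = atan2( sin Δλ · cos φ₂ , cos φ₁ · sin φ₂ − sin φ₁ · cos φ₂ · cos Δλ )
  = atan2(0.31118, 0.62139) = 26.601° → normalised to [0°, 360°): 26.601°.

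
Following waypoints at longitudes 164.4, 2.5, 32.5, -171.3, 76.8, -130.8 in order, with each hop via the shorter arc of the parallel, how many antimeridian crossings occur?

3

Leg 1: +164.4° → +2.5°, shortest Δλ = -161.9° (west) — does not cross 180°.
Leg 2: +2.5° → +32.5°, shortest Δλ = 30.0° (east) — does not cross 180°.
Leg 3: +32.5° → -171.3°, shortest Δλ = 156.2° (east) — crosses 180°.
Leg 4: -171.3° → +76.8°, shortest Δλ = -111.9° (west) — crosses 180°.
Leg 5: +76.8° → -130.8°, shortest Δλ = 152.4° (east) — crosses 180°.
Total crossings: 3.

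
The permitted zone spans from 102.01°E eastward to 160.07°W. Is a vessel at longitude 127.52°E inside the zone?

Band width going east from +102.01° to -160.07°: ((-160.07 − 102.01) mod 360) = 97.92°.
Offset of +127.52° east of the west edge: ((127.52 − 102.01) mod 360) = 25.51°.
25.51° ≤ 97.92° ⇒ inside.

Yes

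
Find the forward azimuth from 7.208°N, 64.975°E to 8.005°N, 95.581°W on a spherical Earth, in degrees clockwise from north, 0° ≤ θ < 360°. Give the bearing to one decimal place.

Δλ = -95.581 − 64.975 = -160.556°.
θ = atan2( sin Δλ · cos φ₂ , cos φ₁ · sin φ₂ − sin φ₁ · cos φ₂ · cos Δλ )
  = atan2(-0.32964, 0.25532) = -52.241° → normalised to [0°, 360°): 307.759°.

307.8°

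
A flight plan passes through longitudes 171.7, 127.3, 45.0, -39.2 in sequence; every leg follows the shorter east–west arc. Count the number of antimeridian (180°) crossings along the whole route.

Leg 1: +171.7° → +127.3°, shortest Δλ = -44.4° (west) — does not cross 180°.
Leg 2: +127.3° → +45.0°, shortest Δλ = -82.3° (west) — does not cross 180°.
Leg 3: +45.0° → -39.2°, shortest Δλ = -84.2° (west) — does not cross 180°.
Total crossings: 0.

0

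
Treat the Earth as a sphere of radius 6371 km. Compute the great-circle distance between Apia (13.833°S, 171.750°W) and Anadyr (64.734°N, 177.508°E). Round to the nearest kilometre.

Δλ = 177.508 − -171.750 = 349.258°; wrapped into (−180°, 180°]: -10.742°.
Δφ = 64.734 − -13.833 = 78.567°.
a = sin²(Δφ/2) + cos φ₁ · cos φ₂ · sin²(Δλ/2) = 0.404520.
c = 2·atan2(√a, √(1−a)) = 1.37866 rad → d = 6371·c ≈ 8783.42 km.

8783 km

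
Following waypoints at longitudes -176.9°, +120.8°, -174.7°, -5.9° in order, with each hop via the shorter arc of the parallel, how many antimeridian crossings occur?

Leg 1: -176.9° → +120.8°, shortest Δλ = -62.3° (west) — crosses 180°.
Leg 2: +120.8° → -174.7°, shortest Δλ = 64.5° (east) — crosses 180°.
Leg 3: -174.7° → -5.9°, shortest Δλ = 168.8° (east) — does not cross 180°.
Total crossings: 2.

2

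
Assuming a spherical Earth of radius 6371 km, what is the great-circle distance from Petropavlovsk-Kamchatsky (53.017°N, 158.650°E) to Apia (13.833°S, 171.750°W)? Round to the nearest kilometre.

Δλ = -171.750 − 158.650 = -330.400°; wrapped into (−180°, 180°]: 29.600°.
Δφ = -13.833 − 53.017 = -66.850°.
a = sin²(Δφ/2) + cos φ₁ · cos φ₂ · sin²(Δλ/2) = 0.341546.
c = 2·atan2(√a, √(1−a)) = 1.24833 rad → d = 6371·c ≈ 7953.10 km.

7953 km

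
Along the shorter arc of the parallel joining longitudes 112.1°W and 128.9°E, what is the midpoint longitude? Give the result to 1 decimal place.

Signed shortest Δλ from -112.1° to +128.9° is -119.0°.
Midpoint longitude = -112.1° + (-119.0°)/2 = -112.1° − 59.5° = -171.6°.
(The naïve average (-112.1 + +128.9)/2 = 8.4° is on the wrong side of the globe.)

171.6°W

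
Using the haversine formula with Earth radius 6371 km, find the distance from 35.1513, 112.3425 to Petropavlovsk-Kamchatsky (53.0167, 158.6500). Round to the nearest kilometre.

Δλ = 158.6500 − 112.3425 = 46.3075°.
Δφ = 53.0167 − 35.1513 = 17.8654°.
a = sin²(Δφ/2) + cos φ₁ · cos φ₂ · sin²(Δλ/2) = 0.100157.
c = 2·atan2(√a, √(1−a)) = 0.64402 rad → d = 6371·c ≈ 4103.08 km.

4103 km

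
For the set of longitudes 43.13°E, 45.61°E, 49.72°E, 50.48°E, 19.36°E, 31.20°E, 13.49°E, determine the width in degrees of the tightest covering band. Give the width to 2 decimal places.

Sort the longitudes: +13.49°, +19.36°, +31.20°, +43.13°, +45.61°, +49.72°, +50.48°.
Eastward gaps between consecutive values (wrapping around): 5.87°, 11.84°, 11.93°, 2.48°, 4.11°, 0.76°, 323.01°.
Largest gap = 323.01° ⇒ minimal covering band is its complement: 360° − 323.01° = 36.99°.
Band runs from +13.49° eastward to +50.48°.

36.99°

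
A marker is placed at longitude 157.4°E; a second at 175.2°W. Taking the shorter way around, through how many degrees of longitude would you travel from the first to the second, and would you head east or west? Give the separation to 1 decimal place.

Raw difference: -175.2 − 157.4 = -332.6°.
Normalise into (−180°, 180°]: -332.6° + 360° = 27.4°.
Positive ⇒ the second point lies to the east; separation 27.4°.

27.4° east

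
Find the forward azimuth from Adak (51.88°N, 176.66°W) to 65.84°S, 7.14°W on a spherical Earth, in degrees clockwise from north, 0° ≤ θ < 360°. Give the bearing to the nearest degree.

Δλ = -7.14 − -176.66 = 169.52°.
θ = atan2( sin Δλ · cos φ₂ , cos φ₁ · sin φ₂ − sin φ₁ · cos φ₂ · cos Δλ )
  = atan2(0.07445, -0.24662) = 163.202° → normalised to [0°, 360°): 163.202°.

163°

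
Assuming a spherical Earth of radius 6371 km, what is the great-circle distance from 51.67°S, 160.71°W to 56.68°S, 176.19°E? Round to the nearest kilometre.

1594 km

Δλ = 176.19 − -160.71 = 336.90°; wrapped into (−180°, 180°]: -23.10°.
Δφ = -56.68 − -51.67 = -5.01°.
a = sin²(Δφ/2) + cos φ₁ · cos φ₂ · sin²(Δλ/2) = 0.015568.
c = 2·atan2(√a, √(1−a)) = 0.25019 rad → d = 6371·c ≈ 1593.99 km.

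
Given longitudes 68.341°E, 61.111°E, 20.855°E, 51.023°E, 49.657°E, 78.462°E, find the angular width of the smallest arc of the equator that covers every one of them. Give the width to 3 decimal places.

57.607°

Sort the longitudes: +20.855°, +49.657°, +51.023°, +61.111°, +68.341°, +78.462°.
Eastward gaps between consecutive values (wrapping around): 28.802°, 1.366°, 10.088°, 7.230°, 10.121°, 302.393°.
Largest gap = 302.393° ⇒ minimal covering band is its complement: 360° − 302.393° = 57.607°.
Band runs from +20.855° eastward to +78.462°.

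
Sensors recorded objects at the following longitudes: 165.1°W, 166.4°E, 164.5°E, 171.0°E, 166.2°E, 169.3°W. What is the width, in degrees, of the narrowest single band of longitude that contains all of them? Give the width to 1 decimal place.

Sort the longitudes: -169.3°, -165.1°, +164.5°, +166.2°, +166.4°, +171.0°.
Eastward gaps between consecutive values (wrapping around): 4.2°, 329.6°, 1.7°, 0.2°, 4.6°, 19.7°.
Largest gap = 329.6° ⇒ minimal covering band is its complement: 360° − 329.6° = 30.4°.
Band runs from +164.5° eastward to -165.1°, crossing the antimeridian.

30.4°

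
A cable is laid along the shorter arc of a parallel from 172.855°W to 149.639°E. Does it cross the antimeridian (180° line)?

Naïve |149.639 − -172.855| = 322.494° > 180°, so the shorter arc goes the other way round — across 180°.
Signed shortest Δλ = ((149.639 − -172.855 + 180) mod 360) − 180 = -37.506°.
Going west by 37.506° from -172.855° passes through 180° before reaching +149.639°.

Yes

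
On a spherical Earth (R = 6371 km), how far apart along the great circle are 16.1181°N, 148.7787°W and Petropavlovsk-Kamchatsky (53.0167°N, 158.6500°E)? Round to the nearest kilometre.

Δλ = 158.6500 − -148.7787 = 307.4287°; wrapped into (−180°, 180°]: -52.5713°.
Δφ = 53.0167 − 16.1181 = 36.8986°.
a = sin²(Δφ/2) + cos φ₁ · cos φ₂ · sin²(Δλ/2) = 0.213491.
c = 2·atan2(√a, √(1−a)) = 0.96061 rad → d = 6371·c ≈ 6120.06 km.

6120 km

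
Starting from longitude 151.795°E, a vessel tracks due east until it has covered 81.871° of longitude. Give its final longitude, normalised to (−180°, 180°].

Start at +151.795°; shift +81.871° → +233.666°.
+233.666° lies outside (−180°, 180°]; subtract 360° → -126.334°.

126.334°W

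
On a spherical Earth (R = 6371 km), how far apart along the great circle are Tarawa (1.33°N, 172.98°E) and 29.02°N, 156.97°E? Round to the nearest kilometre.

3516 km

Δλ = 156.97 − 172.98 = -16.01°.
Δφ = 29.02 − 1.33 = 27.69°.
a = sin²(Δφ/2) + cos φ₁ · cos φ₂ · sin²(Δλ/2) = 0.074216.
c = 2·atan2(√a, √(1−a)) = 0.55183 rad → d = 6371·c ≈ 3515.70 km.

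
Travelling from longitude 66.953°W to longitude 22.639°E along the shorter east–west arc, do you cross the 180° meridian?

Signed shortest Δλ = ((22.639 − -66.953 + 180) mod 360) − 180 = 89.592°.
Going east by 89.592° from -66.953° reaches +22.639° without touching 180°.

No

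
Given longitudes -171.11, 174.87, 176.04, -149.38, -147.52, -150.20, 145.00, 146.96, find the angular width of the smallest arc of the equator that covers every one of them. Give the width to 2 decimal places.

Sort the longitudes: -171.11°, -150.20°, -149.38°, -147.52°, +145.00°, +146.96°, +174.87°, +176.04°.
Eastward gaps between consecutive values (wrapping around): 20.91°, 0.82°, 1.86°, 292.52°, 1.96°, 27.91°, 1.17°, 12.85°.
Largest gap = 292.52° ⇒ minimal covering band is its complement: 360° − 292.52° = 67.48°.
Band runs from +145.00° eastward to -147.52°, crossing the antimeridian.

67.48°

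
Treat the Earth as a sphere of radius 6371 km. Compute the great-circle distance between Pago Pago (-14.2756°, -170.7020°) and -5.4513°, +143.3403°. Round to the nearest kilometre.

5120 km

Δλ = 143.3403 − -170.7020 = 314.0423°; wrapped into (−180°, 180°]: -45.9577°.
Δφ = -5.4513 − -14.2756 = 8.8243°.
a = sin²(Δφ/2) + cos φ₁ · cos φ₂ · sin²(Δλ/2) = 0.152950.
c = 2·atan2(√a, √(1−a)) = 0.80363 rad → d = 6371·c ≈ 5119.90 km.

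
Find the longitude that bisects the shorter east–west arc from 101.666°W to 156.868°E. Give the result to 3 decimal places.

152.399°W

Signed shortest Δλ from -101.666° to +156.868° is -101.466°.
Midpoint longitude = -101.666° + (-101.466°)/2 = -101.666° − 50.733° = -152.399°.
(The naïve average (-101.666 + +156.868)/2 = 27.601° is on the wrong side of the globe.)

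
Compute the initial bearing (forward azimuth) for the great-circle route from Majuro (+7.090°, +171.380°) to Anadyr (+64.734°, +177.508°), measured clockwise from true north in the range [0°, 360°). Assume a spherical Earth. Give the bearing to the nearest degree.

Δλ = 177.508 − 171.380 = 6.128°.
θ = atan2( sin Δλ · cos φ₂ , cos φ₁ · sin φ₂ − sin φ₁ · cos φ₂ · cos Δλ )
  = atan2(0.04556, 0.84504) = 3.086° → normalised to [0°, 360°): 3.086°.

3°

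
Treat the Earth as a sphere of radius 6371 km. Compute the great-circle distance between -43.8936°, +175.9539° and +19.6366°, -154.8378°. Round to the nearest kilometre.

7665 km

Δλ = -154.8378 − 175.9539 = -330.7917°; wrapped into (−180°, 180°]: 29.2083°.
Δφ = 19.6366 − -43.8936 = 63.5302°.
a = sin²(Δφ/2) + cos φ₁ · cos φ₂ · sin²(Δλ/2) = 0.320286.
c = 2·atan2(√a, √(1−a)) = 1.20314 rad → d = 6371·c ≈ 7665.22 km.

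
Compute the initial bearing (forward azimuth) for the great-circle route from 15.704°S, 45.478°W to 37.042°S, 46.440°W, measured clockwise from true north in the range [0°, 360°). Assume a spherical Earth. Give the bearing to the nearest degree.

182°

Δλ = -46.440 − -45.478 = -0.962°.
θ = atan2( sin Δλ · cos φ₂ , cos φ₁ · sin φ₂ − sin φ₁ · cos φ₂ · cos Δλ )
  = atan2(-0.01340, -0.36390) = -177.891° → normalised to [0°, 360°): 182.109°.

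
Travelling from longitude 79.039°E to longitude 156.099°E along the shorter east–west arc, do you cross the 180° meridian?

Signed shortest Δλ = ((156.099 − 79.039 + 180) mod 360) − 180 = 77.06°.
Going east by 77.06° from +79.039° reaches +156.099° without touching 180°.

No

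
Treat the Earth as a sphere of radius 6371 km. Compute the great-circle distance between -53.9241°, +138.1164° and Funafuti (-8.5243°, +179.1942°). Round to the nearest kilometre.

6230 km

Δλ = 179.1942 − 138.1164 = 41.0778°.
Δφ = -8.5243 − -53.9241 = 45.3998°.
a = sin²(Δφ/2) + cos φ₁ · cos φ₂ · sin²(Δλ/2) = 0.220604.
c = 2·atan2(√a, √(1−a)) = 0.97787 rad → d = 6371·c ≈ 6230.00 km.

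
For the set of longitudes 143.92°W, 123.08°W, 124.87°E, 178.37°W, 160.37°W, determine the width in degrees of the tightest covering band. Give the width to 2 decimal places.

112.05°

Sort the longitudes: -178.37°, -160.37°, -143.92°, -123.08°, +124.87°.
Eastward gaps between consecutive values (wrapping around): 18.00°, 16.45°, 20.84°, 247.95°, 56.76°.
Largest gap = 247.95° ⇒ minimal covering band is its complement: 360° − 247.95° = 112.05°.
Band runs from +124.87° eastward to -123.08°, crossing the antimeridian.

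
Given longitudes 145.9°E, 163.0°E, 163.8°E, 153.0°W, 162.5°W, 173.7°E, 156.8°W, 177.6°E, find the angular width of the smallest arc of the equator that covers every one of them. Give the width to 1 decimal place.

Sort the longitudes: -162.5°, -156.8°, -153.0°, +145.9°, +163.0°, +163.8°, +173.7°, +177.6°.
Eastward gaps between consecutive values (wrapping around): 5.7°, 3.8°, 298.9°, 17.1°, 0.8°, 9.9°, 3.9°, 19.9°.
Largest gap = 298.9° ⇒ minimal covering band is its complement: 360° − 298.9° = 61.1°.
Band runs from +145.9° eastward to -153.0°, crossing the antimeridian.

61.1°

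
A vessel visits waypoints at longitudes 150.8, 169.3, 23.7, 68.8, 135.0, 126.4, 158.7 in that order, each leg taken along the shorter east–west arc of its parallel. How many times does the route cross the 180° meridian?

0

Leg 1: +150.8° → +169.3°, shortest Δλ = 18.5° (east) — does not cross 180°.
Leg 2: +169.3° → +23.7°, shortest Δλ = -145.6° (west) — does not cross 180°.
Leg 3: +23.7° → +68.8°, shortest Δλ = 45.1° (east) — does not cross 180°.
Leg 4: +68.8° → +135.0°, shortest Δλ = 66.2° (east) — does not cross 180°.
Leg 5: +135.0° → +126.4°, shortest Δλ = -8.6° (west) — does not cross 180°.
Leg 6: +126.4° → +158.7°, shortest Δλ = 32.3° (east) — does not cross 180°.
Total crossings: 0.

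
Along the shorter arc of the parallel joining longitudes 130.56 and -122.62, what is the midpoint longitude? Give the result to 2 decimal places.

-176.03°

Signed shortest Δλ from +130.56° to -122.62° is +106.82°.
Midpoint longitude = +130.56° + (+106.82°)/2 = +130.56° + 53.41° = +183.97°.
Normalise into (−180°, 180°]: -176.03°.
(The naïve average (+130.56 + -122.62)/2 = 3.97° is on the wrong side of the globe.)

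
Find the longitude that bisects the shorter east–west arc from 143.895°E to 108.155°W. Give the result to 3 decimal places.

Signed shortest Δλ from +143.895° to -108.155° is +107.950°.
Midpoint longitude = +143.895° + (+107.950°)/2 = +143.895° + 53.975° = +197.870°.
Normalise into (−180°, 180°]: -162.130°.
(The naïve average (+143.895 + -108.155)/2 = 17.87° is on the wrong side of the globe.)

162.130°W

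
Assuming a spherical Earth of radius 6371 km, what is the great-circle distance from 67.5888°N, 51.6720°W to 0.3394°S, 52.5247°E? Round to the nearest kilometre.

Δλ = 52.5247 − -51.6720 = 104.1967°.
Δφ = -0.3394 − 67.5888 = -67.9282°.
a = sin²(Δφ/2) + cos φ₁ · cos φ₂ · sin²(Δλ/2) = 0.549488.
c = 2·atan2(√a, √(1−a)) = 1.66994 rad → d = 6371·c ≈ 10639.16 km.

10639 km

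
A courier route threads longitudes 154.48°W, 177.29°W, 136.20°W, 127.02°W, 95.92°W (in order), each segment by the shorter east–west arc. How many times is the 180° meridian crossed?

0

Leg 1: -154.48° → -177.29°, shortest Δλ = -22.81° (west) — does not cross 180°.
Leg 2: -177.29° → -136.20°, shortest Δλ = 41.09° (east) — does not cross 180°.
Leg 3: -136.20° → -127.02°, shortest Δλ = 9.18° (east) — does not cross 180°.
Leg 4: -127.02° → -95.92°, shortest Δλ = 31.1° (east) — does not cross 180°.
Total crossings: 0.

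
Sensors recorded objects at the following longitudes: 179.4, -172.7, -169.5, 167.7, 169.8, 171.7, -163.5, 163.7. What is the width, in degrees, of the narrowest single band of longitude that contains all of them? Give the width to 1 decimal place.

32.8°

Sort the longitudes: -172.7°, -169.5°, -163.5°, +163.7°, +167.7°, +169.8°, +171.7°, +179.4°.
Eastward gaps between consecutive values (wrapping around): 3.2°, 6.0°, 327.2°, 4.0°, 2.1°, 1.9°, 7.7°, 7.9°.
Largest gap = 327.2° ⇒ minimal covering band is its complement: 360° − 327.2° = 32.8°.
Band runs from +163.7° eastward to -163.5°, crossing the antimeridian.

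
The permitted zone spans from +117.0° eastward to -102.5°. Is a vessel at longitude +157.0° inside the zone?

Yes

Band width going east from +117.0° to -102.5°: ((-102.5 − 117.0) mod 360) = 140.5°.
Offset of +157.0° east of the west edge: ((157.0 − 117.0) mod 360) = 40.0°.
40.0° ≤ 140.5° ⇒ inside.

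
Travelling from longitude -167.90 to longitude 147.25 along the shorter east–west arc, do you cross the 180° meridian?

Naïve |147.25 − -167.90| = 315.15° > 180°, so the shorter arc goes the other way round — across 180°.
Signed shortest Δλ = ((147.25 − -167.90 + 180) mod 360) − 180 = -44.85°.
Going west by 44.85° from -167.90° passes through 180° before reaching +147.25°.

Yes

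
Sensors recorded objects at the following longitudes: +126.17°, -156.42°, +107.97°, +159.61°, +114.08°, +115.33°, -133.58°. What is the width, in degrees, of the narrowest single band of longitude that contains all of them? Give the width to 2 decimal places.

Sort the longitudes: -156.42°, -133.58°, +107.97°, +114.08°, +115.33°, +126.17°, +159.61°.
Eastward gaps between consecutive values (wrapping around): 22.84°, 241.55°, 6.11°, 1.25°, 10.84°, 33.44°, 43.97°.
Largest gap = 241.55° ⇒ minimal covering band is its complement: 360° − 241.55° = 118.45°.
Band runs from +107.97° eastward to -133.58°, crossing the antimeridian.

118.45°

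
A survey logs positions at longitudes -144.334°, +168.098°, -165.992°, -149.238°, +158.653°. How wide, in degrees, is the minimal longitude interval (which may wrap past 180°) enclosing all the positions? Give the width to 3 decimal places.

57.013°

Sort the longitudes: -165.992°, -149.238°, -144.334°, +158.653°, +168.098°.
Eastward gaps between consecutive values (wrapping around): 16.754°, 4.904°, 302.987°, 9.445°, 25.910°.
Largest gap = 302.987° ⇒ minimal covering band is its complement: 360° − 302.987° = 57.013°.
Band runs from +158.653° eastward to -144.334°, crossing the antimeridian.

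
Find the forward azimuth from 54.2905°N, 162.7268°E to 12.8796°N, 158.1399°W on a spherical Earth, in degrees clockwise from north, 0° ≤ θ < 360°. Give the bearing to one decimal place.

128.2°

Δλ = -158.1399 − 162.7268 = -320.8667°; wrapped into (−180°, 180°]: 39.1333°.
θ = atan2( sin Δλ · cos φ₂ , cos φ₁ · sin φ₂ − sin φ₁ · cos φ₂ · cos Δλ )
  = atan2(0.61525, -0.48389) = 128.185° → normalised to [0°, 360°): 128.185°.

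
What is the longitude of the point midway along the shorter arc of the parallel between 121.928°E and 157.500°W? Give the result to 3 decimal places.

Signed shortest Δλ from +121.928° to -157.500° is +80.572°.
Midpoint longitude = +121.928° + (+80.572°)/2 = +121.928° + 40.286° = +162.214°.
(The naïve average (+121.928 + -157.500)/2 = -17.786° is on the wrong side of the globe.)

162.214°E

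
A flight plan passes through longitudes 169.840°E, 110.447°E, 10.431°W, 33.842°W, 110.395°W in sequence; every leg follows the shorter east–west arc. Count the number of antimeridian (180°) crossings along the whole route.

Leg 1: +169.840° → +110.447°, shortest Δλ = -59.393° (west) — does not cross 180°.
Leg 2: +110.447° → -10.431°, shortest Δλ = -120.878° (west) — does not cross 180°.
Leg 3: -10.431° → -33.842°, shortest Δλ = -23.411° (west) — does not cross 180°.
Leg 4: -33.842° → -110.395°, shortest Δλ = -76.553° (west) — does not cross 180°.
Total crossings: 0.

0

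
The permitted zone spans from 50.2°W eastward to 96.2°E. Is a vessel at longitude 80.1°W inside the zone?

Band width going east from -50.2° to +96.2°: ((96.2 − -50.2) mod 360) = 146.4°.
Offset of -80.1° east of the west edge: ((-80.1 − -50.2) mod 360) = 330.1°.
330.1° > 146.4° ⇒ outside.

No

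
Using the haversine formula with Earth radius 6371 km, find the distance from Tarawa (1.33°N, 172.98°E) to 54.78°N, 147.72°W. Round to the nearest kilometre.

6925 km

Δλ = -147.72 − 172.98 = -320.70°; wrapped into (−180°, 180°]: 39.30°.
Δφ = 54.78 − 1.33 = 53.45°.
a = sin²(Δφ/2) + cos φ₁ · cos φ₂ · sin²(Δλ/2) = 0.267436.
c = 2·atan2(√a, √(1−a)) = 1.08702 rad → d = 6371·c ≈ 6925.38 km.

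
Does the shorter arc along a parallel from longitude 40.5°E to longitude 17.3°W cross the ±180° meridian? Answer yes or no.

Signed shortest Δλ = ((-17.3 − 40.5 + 180) mod 360) − 180 = -57.8°.
Going west by 57.8° from +40.5° reaches -17.3° without touching 180°.

No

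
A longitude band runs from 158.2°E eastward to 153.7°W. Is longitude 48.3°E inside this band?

No

Band width going east from +158.2° to -153.7°: ((-153.7 − 158.2) mod 360) = 48.1°.
Offset of +48.3° east of the west edge: ((48.3 − 158.2) mod 360) = 250.1°.
250.1° > 48.1° ⇒ outside.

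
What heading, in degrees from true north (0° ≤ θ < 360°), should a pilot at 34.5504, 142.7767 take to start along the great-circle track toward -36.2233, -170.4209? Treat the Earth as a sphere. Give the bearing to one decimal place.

Δλ = -170.4209 − 142.7767 = -313.1976°; wrapped into (−180°, 180°]: 46.8024°.
θ = atan2( sin Δλ · cos φ₂ , cos φ₁ · sin φ₂ − sin φ₁ · cos φ₂ · cos Δλ )
  = atan2(0.58810, -0.79989) = 143.676° → normalised to [0°, 360°): 143.676°.

143.7°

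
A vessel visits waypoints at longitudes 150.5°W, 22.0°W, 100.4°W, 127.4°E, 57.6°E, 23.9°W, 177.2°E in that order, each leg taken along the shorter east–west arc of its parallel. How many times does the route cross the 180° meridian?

Leg 1: -150.5° → -22.0°, shortest Δλ = 128.5° (east) — does not cross 180°.
Leg 2: -22.0° → -100.4°, shortest Δλ = -78.4° (west) — does not cross 180°.
Leg 3: -100.4° → +127.4°, shortest Δλ = -132.2° (west) — crosses 180°.
Leg 4: +127.4° → +57.6°, shortest Δλ = -69.8° (west) — does not cross 180°.
Leg 5: +57.6° → -23.9°, shortest Δλ = -81.5° (west) — does not cross 180°.
Leg 6: -23.9° → +177.2°, shortest Δλ = -158.9° (west) — crosses 180°.
Total crossings: 2.

2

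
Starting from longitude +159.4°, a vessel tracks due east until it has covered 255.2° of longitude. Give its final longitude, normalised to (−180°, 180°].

+54.6°

Start at +159.4°; shift +255.2° → +414.6°.
+414.6° lies outside (−180°, 180°]; subtract 360° → +54.6°.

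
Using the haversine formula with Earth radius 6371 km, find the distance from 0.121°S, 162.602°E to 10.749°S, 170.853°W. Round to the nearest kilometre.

3163 km

Δλ = -170.853 − 162.602 = -333.455°; wrapped into (−180°, 180°]: 26.545°.
Δφ = -10.749 − -0.121 = -10.628°.
a = sin²(Δφ/2) + cos φ₁ · cos φ₂ · sin²(Δλ/2) = 0.060361.
c = 2·atan2(√a, √(1−a)) = 0.49645 rad → d = 6371·c ≈ 3162.88 km.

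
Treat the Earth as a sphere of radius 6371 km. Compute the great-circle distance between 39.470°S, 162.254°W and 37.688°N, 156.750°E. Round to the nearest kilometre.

9546 km

Δλ = 156.750 − -162.254 = 319.004°; wrapped into (−180°, 180°]: -40.996°.
Δφ = 37.688 − -39.470 = 77.158°.
a = sin²(Δφ/2) + cos φ₁ · cos φ₂ · sin²(Δλ/2) = 0.463777.
c = 2·atan2(√a, √(1−a)) = 1.49829 rad → d = 6371·c ≈ 9545.59 km.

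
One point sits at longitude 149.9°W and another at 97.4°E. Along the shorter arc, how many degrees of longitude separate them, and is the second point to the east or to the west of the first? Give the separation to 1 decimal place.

Raw difference: 97.4 − -149.9 = 247.3°.
Normalise into (−180°, 180°]: 247.3° − 360° = -112.7°.
Negative ⇒ the second point lies to the west; separation 112.7°.

112.7° west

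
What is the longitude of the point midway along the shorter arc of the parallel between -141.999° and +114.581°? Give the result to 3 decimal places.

+166.291°

Signed shortest Δλ from -141.999° to +114.581° is -103.420°.
Midpoint longitude = -141.999° + (-103.420°)/2 = -141.999° − 51.710° = -193.709°.
Normalise into (−180°, 180°]: +166.291°.
(The naïve average (-141.999 + +114.581)/2 = -13.709° is on the wrong side of the globe.)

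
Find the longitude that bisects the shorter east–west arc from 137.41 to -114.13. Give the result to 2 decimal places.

Signed shortest Δλ from +137.41° to -114.13° is +108.46°.
Midpoint longitude = +137.41° + (+108.46°)/2 = +137.41° + 54.23° = +191.64°.
Normalise into (−180°, 180°]: -168.36°.
(The naïve average (+137.41 + -114.13)/2 = 11.64° is on the wrong side of the globe.)

-168.36°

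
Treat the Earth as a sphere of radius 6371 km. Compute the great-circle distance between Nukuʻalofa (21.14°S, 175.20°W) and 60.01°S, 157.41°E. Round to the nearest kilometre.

4828 km

Δλ = 157.41 − -175.20 = 332.61°; wrapped into (−180°, 180°]: -27.39°.
Δφ = -60.01 − -21.14 = -38.87°.
a = sin²(Δφ/2) + cos φ₁ · cos φ₂ · sin²(Δλ/2) = 0.136846.
c = 2·atan2(√a, √(1−a)) = 0.75786 rad → d = 6371·c ≈ 4828.33 km.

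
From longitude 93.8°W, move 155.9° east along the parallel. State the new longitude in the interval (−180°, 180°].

62.1°E

Start at -93.8°; shift +155.9° → +62.1°.
+62.1° already lies in (−180°, 180°].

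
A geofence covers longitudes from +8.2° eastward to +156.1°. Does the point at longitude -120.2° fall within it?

Band width going east from +8.2° to +156.1°: ((156.1 − 8.2) mod 360) = 147.9°.
Offset of -120.2° east of the west edge: ((-120.2 − 8.2) mod 360) = 231.6°.
231.6° > 147.9° ⇒ outside.

No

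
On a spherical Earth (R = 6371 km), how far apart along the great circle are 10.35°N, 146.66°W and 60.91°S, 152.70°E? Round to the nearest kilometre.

Δλ = 152.70 − -146.66 = 299.36°; wrapped into (−180°, 180°]: -60.64°.
Δφ = -60.91 − 10.35 = -71.26°.
a = sin²(Δφ/2) + cos φ₁ · cos φ₂ · sin²(Δλ/2) = 0.461252.
c = 2·atan2(√a, √(1−a)) = 1.49322 rad → d = 6371·c ≈ 9513.32 km.

9513 km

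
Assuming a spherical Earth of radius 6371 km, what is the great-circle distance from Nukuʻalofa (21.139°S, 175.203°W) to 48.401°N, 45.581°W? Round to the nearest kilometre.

14639 km

Δλ = -45.581 − -175.203 = 129.622°.
Δφ = 48.401 − -21.139 = 69.540°.
a = sin²(Δφ/2) + cos φ₁ · cos φ₂ · sin²(Δλ/2) = 0.832292.
c = 2·atan2(√a, √(1−a)) = 2.29773 rad → d = 6371·c ≈ 14638.86 km.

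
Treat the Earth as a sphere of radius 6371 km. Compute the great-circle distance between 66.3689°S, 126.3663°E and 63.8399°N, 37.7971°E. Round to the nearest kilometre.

16109 km

Δλ = 37.7971 − 126.3663 = -88.5692°.
Δφ = 63.8399 − -66.3689 = 130.2088°.
a = sin²(Δφ/2) + cos φ₁ · cos φ₂ · sin²(Δλ/2) = 0.908944.
c = 2·atan2(√a, √(1−a)) = 2.52853 rad → d = 6371·c ≈ 16109.24 km.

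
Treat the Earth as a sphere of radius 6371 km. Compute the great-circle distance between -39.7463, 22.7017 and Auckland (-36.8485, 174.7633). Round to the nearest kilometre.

11032 km

Δλ = 174.7633 − 22.7017 = 152.0616°.
Δφ = -36.8485 − -39.7463 = 2.8978°.
a = sin²(Δφ/2) + cos φ₁ · cos φ₂ · sin²(Δλ/2) = 0.580063.
c = 2·atan2(√a, √(1−a)) = 1.73162 rad → d = 6371·c ≈ 11032.12 km.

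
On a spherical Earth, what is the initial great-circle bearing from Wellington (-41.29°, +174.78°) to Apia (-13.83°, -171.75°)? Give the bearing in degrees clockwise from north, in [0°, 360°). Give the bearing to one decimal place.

Δλ = -171.75 − 174.78 = -346.53°; wrapped into (−180°, 180°]: 13.47°.
θ = atan2( sin Δλ · cos φ₂ , cos φ₁ · sin φ₂ − sin φ₁ · cos φ₂ · cos Δλ )
  = atan2(0.22618, 0.44350) = 27.021° → normalised to [0°, 360°): 27.021°.

27.0°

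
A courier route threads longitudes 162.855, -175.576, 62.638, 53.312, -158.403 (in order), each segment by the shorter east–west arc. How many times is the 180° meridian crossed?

3

Leg 1: +162.855° → -175.576°, shortest Δλ = 21.569° (east) — crosses 180°.
Leg 2: -175.576° → +62.638°, shortest Δλ = -121.786° (west) — crosses 180°.
Leg 3: +62.638° → +53.312°, shortest Δλ = -9.326° (west) — does not cross 180°.
Leg 4: +53.312° → -158.403°, shortest Δλ = 148.285° (east) — crosses 180°.
Total crossings: 3.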